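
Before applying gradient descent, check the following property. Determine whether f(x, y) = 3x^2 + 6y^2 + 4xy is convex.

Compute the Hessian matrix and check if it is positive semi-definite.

f(x,y) = 3x^2 + 6y^2 + 4xy
Hessian H = [[6, 4], [4, 12]]
trace(H) = 18, det(H) = 56
Eigenvalues: (18 +/- sqrt(100)) / 2 = 14, 4
Since both eigenvalues > 0, f is convex.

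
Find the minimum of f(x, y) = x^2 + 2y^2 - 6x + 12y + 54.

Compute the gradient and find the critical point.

f(x,y) = x^2 + 2y^2 - 6x + 12y + 54
df/dx = 2x + (-6) = 0  =>  x = 3
df/dy = 4y + (12) = 0  =>  y = -3
f(3, -3) = 1*(3)^2 + 2*(-3)^2 + -6*(3) + 12*(-3) + 54 = 27
Hessian is diagonal with entries 2, 4 > 0, so this is a minimum.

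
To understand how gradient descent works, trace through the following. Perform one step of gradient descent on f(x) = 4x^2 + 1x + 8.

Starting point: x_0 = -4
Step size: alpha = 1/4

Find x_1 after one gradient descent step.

f(x) = 4x^2 + 1x + 8
f'(x) = 8x + 1
f'(-4) = 8*-4 + (1) = -31
x_1 = x_0 - alpha * f'(x_0) = -4 - 1/4 * -31 = 15/4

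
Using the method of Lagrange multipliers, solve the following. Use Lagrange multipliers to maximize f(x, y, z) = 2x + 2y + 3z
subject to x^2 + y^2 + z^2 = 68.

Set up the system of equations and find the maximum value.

Lagrange conditions: 2 = 2*lambda*x, 2 = 2*lambda*y, 3 = 2*lambda*z
So x:2 = y:2 = z:3, i.e. x = 2t, y = 2t, z = 3t
Constraint: t^2*(2^2 + 2^2 + 3^2) = 68
  t^2 * 17 = 68  =>  t = sqrt(4)
Maximum = 2*2t + 2*2t + 3*3t = 17*sqrt(4) = 34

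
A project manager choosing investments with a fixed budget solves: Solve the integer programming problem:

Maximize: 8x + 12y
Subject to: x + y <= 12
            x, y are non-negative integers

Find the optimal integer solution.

Objective: 8x + 12y, constraint: x + y <= 12
Coefficient of y is 12 > coefficient of x is 8, so allocate the entire budget to y.
Optimal: x = 0, y = 12, value = 144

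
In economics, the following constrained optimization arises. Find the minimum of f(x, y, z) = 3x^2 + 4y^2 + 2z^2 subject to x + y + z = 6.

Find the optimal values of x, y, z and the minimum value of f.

Using Lagrange multipliers on f = 3x^2 + 4y^2 + 2z^2 with constraint x + y + z = 6:
Conditions: 2*3*x = lambda, 2*4*y = lambda, 2*2*z = lambda
So x = lambda/6, y = lambda/8, z = lambda/4
Substituting into constraint: lambda * (13/24) = 6
lambda = 144/13
x = 24/13, y = 18/13, z = 36/13
Minimum value = 432/13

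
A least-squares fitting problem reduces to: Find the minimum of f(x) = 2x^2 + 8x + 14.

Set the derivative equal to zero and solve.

f(x) = 2x^2 + 8x + 14
f'(x) = 4x + (8) = 0
x = -8/4 = -2
f(-2) = 6
Since f''(x) = 4 > 0, this is a minimum.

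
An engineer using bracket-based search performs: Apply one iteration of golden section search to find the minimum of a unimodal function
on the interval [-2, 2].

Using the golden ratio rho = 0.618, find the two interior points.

Golden section search on [-2, 2].
Golden ratio rho = 0.618 (approx).
Interior points:
  x_1 = -2 + (1-0.618)*4 = -0.4720
  x_2 = -2 + 0.618*4 = 0.4720
Compare f(x_1) and f(x_2) to determine which subinterval to keep.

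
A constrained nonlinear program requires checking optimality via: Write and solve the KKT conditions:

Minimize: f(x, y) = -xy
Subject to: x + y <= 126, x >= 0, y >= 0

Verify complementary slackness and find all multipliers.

Problem: min -xy s.t. x + y <= 126 (multiplier lambda), x >= 0 (mu_x), y >= 0 (mu_y)
KKT stationarity: -y + lambda - mu_x = 0, -x + lambda - mu_y = 0, with lambda, mu_x, mu_y >= 0
Complementary slackness: lambda*(x + y - 126) = 0, mu_x*x = 0, mu_y*y = 0
If lambda = 0: y = -mu_x <= 0 and x = -mu_y <= 0 force x = y = 0 with f = 0; but x = y = 63 is feasible with f = -3969 < 0, so this is not the minimum. Hence lambda > 0 and x + y = 126.
Try x > 0, y > 0 (so mu_x = mu_y = 0): y = lambda, x = lambda => x = y = lambda
x + y = 126 => 2*lambda = 126 => lambda = 63
x* = y* = 63 > 0, consistent with mu_x = mu_y = 0.
(Any feasible point with x = 0 or y = 0 has f = 0 > -3969, so the minimum is not on those boundaries.)
min(-xy) = -3969 (i.e. max xy = 3969)
Multipliers: lambda = 63, mu_x = 0, mu_y = 0
Complementary slackness: lambda*(x + y - 126) = 63*(63 + 63 - 126) = 0, mu_x*x = 0*63 = 0, mu_y*y = 0*63 = 0. Satisfied.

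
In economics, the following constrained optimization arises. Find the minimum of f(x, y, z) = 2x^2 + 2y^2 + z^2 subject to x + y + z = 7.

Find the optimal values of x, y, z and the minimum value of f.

Using Lagrange multipliers on f = 2x^2 + 2y^2 + z^2 with constraint x + y + z = 7:
Conditions: 2*2*x = lambda, 2*2*y = lambda, 2*1*z = lambda
So x = lambda/4, y = lambda/4, z = lambda/2
Substituting into constraint: lambda * (1) = 7
lambda = 7
x = 7/4, y = 7/4, z = 7/2
Minimum value = 49/2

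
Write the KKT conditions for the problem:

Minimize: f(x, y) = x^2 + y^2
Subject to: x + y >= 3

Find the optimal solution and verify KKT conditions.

KKT conditions for min x^2 + y^2 s.t. x + y >= 3:
Stationarity: 2x = mu, 2y = mu
So x = y = mu/2.
Complementary slackness: mu*(x + y - 3) = 0
Primal feasibility: x + y >= 3; dual feasibility: mu >= 0
If mu = 0 then x = y = 0, but 0 + 0 < 3 is infeasible, so the constraint is active.
Constraint active: x + y = 2*(mu/2) = 3 => mu = 3
x = y = 3/2, f = 9/2
Verify: stationarity 2*(3/2) = 3 = mu; primal 3/2 + 3/2 = 3 >= 3; dual mu = 3 >= 0; complementary slackness 3*(3 - 3) = 0. All KKT conditions hold.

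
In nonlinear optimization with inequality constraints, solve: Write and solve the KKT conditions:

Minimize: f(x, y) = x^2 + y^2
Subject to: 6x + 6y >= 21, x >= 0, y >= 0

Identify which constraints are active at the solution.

KKT conditions for min x^2 + y^2 s.t. 6x + 6y >= 21, x >= 0, y >= 0:
Stationarity: 2x = mu*6 + mu_x, 2y = mu*6 + mu_y, with mu, mu_x, mu_y >= 0
Complementary slackness: mu*(6x + 6y - 21) = 0, mu_x*x = 0, mu_y*y = 0
(0, 0) is infeasible (6*0 + 6*0 < 21), so if mu = 0 stationarity would force x = mu_x/2 >= 0, y = mu_y/2 >= 0 with mu_x*x = mu_y*y = 0, i.e. x = y = 0: contradiction. Hence mu > 0 and 6x + 6y = 21 is active.
Try x > 0, y > 0 (so mu_x = mu_y = 0): x = 6*mu/2, y = 6*mu/2
Substitute: 6*(6*mu/2) + 6*(6*mu/2) = 21
  mu*72/2 = 21 => mu = 7/12
x* = 7/4 > 0, y* = 7/4 > 0, consistent with mu_x = mu_y = 0.
f is convex and the constraints are linear, so this KKT point is the global minimum.
f* = 49/8
Active constraints: 6x + 6y >= 21 (holds with equality, mu = 7/12 > 0); x >= 0 and y >= 0 are inactive (mu_x = mu_y = 0).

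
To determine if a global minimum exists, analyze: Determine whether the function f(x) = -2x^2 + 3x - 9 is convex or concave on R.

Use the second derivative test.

f(x) = -2x^2 + 3x - 9
f'(x) = -4x + 3
f''(x) = -4
Since f''(x) = -4 < 0 for all x, f is concave on R.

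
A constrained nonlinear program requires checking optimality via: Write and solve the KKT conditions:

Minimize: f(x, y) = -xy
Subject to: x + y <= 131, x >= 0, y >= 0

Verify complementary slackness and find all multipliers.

Problem: min -xy s.t. x + y <= 131 (multiplier lambda), x >= 0 (mu_x), y >= 0 (mu_y)
KKT stationarity: -y + lambda - mu_x = 0, -x + lambda - mu_y = 0, with lambda, mu_x, mu_y >= 0
Complementary slackness: lambda*(x + y - 131) = 0, mu_x*x = 0, mu_y*y = 0
If lambda = 0: y = -mu_x <= 0 and x = -mu_y <= 0 force x = y = 0 with f = 0; but x = y = 131/2 is feasible with f = -17161/4 < 0, so this is not the minimum. Hence lambda > 0 and x + y = 131.
Try x > 0, y > 0 (so mu_x = mu_y = 0): y = lambda, x = lambda => x = y = lambda
x + y = 131 => 2*lambda = 131 => lambda = 131/2
x* = y* = 131/2 > 0, consistent with mu_x = mu_y = 0.
(Any feasible point with x = 0 or y = 0 has f = 0 > -17161/4, so the minimum is not on those boundaries.)
min(-xy) = -17161/4 (i.e. max xy = 17161/4)
Multipliers: lambda = 131/2, mu_x = 0, mu_y = 0
Complementary slackness: lambda*(x + y - 131) = 131/2*(131/2 + 131/2 - 131) = 0, mu_x*x = 0*131/2 = 0, mu_y*y = 0*131/2 = 0. Satisfied.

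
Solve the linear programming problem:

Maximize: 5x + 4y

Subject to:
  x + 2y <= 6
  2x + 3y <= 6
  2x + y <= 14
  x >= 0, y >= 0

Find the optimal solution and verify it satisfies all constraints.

Feasible vertices: (0, 0), (0, 2), (3, 0)
Objective 5x + 4y at each vertex:
  (0, 0): 0
  (0, 2): 8
  (3, 0): 15
Maximum is 15 at (3, 0).
Verify constraints at (x, y) = (3, 0):
  1*3 + 2*0 = 3 <= 6
  2*3 + 3*0 = 6 <= 6 (active)
  2*3 + 1*0 = 6 <= 14
  x = 3 >= 0, y = 0 >= 0. All constraints satisfied.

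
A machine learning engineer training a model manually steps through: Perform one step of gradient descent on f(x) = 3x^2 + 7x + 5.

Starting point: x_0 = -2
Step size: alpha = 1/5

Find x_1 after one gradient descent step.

f(x) = 3x^2 + 7x + 5
f'(x) = 6x + 7
f'(-2) = 6*-2 + (7) = -5
x_1 = x_0 - alpha * f'(x_0) = -2 - 1/5 * -5 = -1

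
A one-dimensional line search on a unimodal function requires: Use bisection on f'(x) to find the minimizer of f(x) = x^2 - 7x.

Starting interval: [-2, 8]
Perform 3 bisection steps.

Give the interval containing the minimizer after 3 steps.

Finding critical point of f(x) = x^2 - 7x using bisection on f'(x) = 2x + -7.
f'(x) = 0 when x = 7/2.
Starting interval: [-2, 8]
Step 1: mid = 3, f'(mid) = -1, new interval = [3, 8]
Step 2: mid = 11/2, f'(mid) = 4, new interval = [3, 11/2]
Step 3: mid = 17/4, f'(mid) = 3/2, new interval = [3, 17/4]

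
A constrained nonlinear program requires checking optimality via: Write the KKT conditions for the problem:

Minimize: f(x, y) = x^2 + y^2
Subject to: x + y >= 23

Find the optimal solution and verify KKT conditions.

KKT conditions for min x^2 + y^2 s.t. x + y >= 23:
Stationarity: 2x = mu, 2y = mu
So x = y = mu/2.
Complementary slackness: mu*(x + y - 23) = 0
Primal feasibility: x + y >= 23; dual feasibility: mu >= 0
If mu = 0 then x = y = 0, but 0 + 0 < 23 is infeasible, so the constraint is active.
Constraint active: x + y = 2*(mu/2) = 23 => mu = 23
x = y = 23/2, f = 529/2
Verify: stationarity 2*(23/2) = 23 = mu; primal 23/2 + 23/2 = 23 >= 23; dual mu = 23 >= 0; complementary slackness 23*(23 - 23) = 0. All KKT conditions hold.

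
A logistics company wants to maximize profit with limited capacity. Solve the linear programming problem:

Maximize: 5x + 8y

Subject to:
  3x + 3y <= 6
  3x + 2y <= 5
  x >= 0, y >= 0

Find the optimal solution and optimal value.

Feasible vertices: (0, 0), (0, 2), (1, 1), (5/3, 0)
Objective 5x + 8y at each:
  (0, 0): 0
  (0, 2): 16
  (1, 1): 13
  (5/3, 0): 25/3
Maximum is 16 at (0, 2).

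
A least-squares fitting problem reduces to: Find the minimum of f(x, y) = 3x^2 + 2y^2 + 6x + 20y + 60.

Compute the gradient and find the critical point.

f(x,y) = 3x^2 + 2y^2 + 6x + 20y + 60
df/dx = 6x + (6) = 0  =>  x = -1
df/dy = 4y + (20) = 0  =>  y = -5
f(-1, -5) = 3*(-1)^2 + 2*(-5)^2 + 6*(-1) + 20*(-5) + 60 = 7
Hessian is diagonal with entries 6, 4 > 0, so this is a minimum.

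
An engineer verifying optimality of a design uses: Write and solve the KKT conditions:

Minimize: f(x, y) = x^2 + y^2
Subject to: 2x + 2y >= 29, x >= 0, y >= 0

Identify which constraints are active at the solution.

KKT conditions for min x^2 + y^2 s.t. 2x + 2y >= 29, x >= 0, y >= 0:
Stationarity: 2x = mu*2 + mu_x, 2y = mu*2 + mu_y, with mu, mu_x, mu_y >= 0
Complementary slackness: mu*(2x + 2y - 29) = 0, mu_x*x = 0, mu_y*y = 0
(0, 0) is infeasible (2*0 + 2*0 < 29), so if mu = 0 stationarity would force x = mu_x/2 >= 0, y = mu_y/2 >= 0 with mu_x*x = mu_y*y = 0, i.e. x = y = 0: contradiction. Hence mu > 0 and 2x + 2y = 29 is active.
Try x > 0, y > 0 (so mu_x = mu_y = 0): x = 2*mu/2, y = 2*mu/2
Substitute: 2*(2*mu/2) + 2*(2*mu/2) = 29
  mu*8/2 = 29 => mu = 29/4
x* = 29/4 > 0, y* = 29/4 > 0, consistent with mu_x = mu_y = 0.
f is convex and the constraints are linear, so this KKT point is the global minimum.
f* = 841/8
Active constraints: 2x + 2y >= 29 (holds with equality, mu = 29/4 > 0); x >= 0 and y >= 0 are inactive (mu_x = mu_y = 0).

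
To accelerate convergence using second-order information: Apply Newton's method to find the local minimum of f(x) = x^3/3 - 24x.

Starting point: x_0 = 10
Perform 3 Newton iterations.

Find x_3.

f(x) = x^3/3 - 24x
f'(x) = x^2 - 24, f''(x) = 2x
Newton update: x_{n+1} = x_n - (x_n^2 - 24)/(2*x_n)
Step 1: x_0 = 10, f'=76, f''=20, x_1 = 31/5
Step 2: x_1 = 31/5, f'=361/25, f''=62/5, x_2 = 1561/310
Step 3: x_2 = 1561/310, f'=130321/96100, f''=1561/155, x_3 = 4743121/967820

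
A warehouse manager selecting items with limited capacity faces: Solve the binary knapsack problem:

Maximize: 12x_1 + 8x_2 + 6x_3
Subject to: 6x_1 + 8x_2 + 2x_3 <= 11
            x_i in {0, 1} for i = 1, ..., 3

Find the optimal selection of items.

Items: item 1 (v=12, w=6), item 2 (v=8, w=8), item 3 (v=6, w=2)
Capacity: 11
Checking all 8 subsets (w = total weight, v = total value):
  {}: w = 0, v = 0
  {1}: w = 6, v = 12
  {2}: w = 8, v = 8
  {3}: w = 2, v = 6
  {1, 2}: w = 14 > 11, infeasible
  {1, 3}: w = 8, v = 18
  {2, 3}: w = 10, v = 14
  {1, 2, 3}: w = 16 > 11, infeasible
Best feasible subset: items [1, 3]
Total weight: 8 <= 11, total value: 18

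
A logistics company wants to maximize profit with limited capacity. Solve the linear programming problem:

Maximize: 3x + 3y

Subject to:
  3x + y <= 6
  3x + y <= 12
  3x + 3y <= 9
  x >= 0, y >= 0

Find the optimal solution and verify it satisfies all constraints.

Feasible vertices: (0, 0), (0, 3), (3/2, 3/2), (2, 0)
Objective 3x + 3y at each vertex:
  (0, 0): 0
  (0, 3): 9
  (3/2, 3/2): 9
  (2, 0): 6
Maximum is 9 at (0, 3).
Verify constraints at (x, y) = (0, 3):
  3*0 + 1*3 = 3 <= 6
  3*0 + 1*3 = 3 <= 12
  3*0 + 3*3 = 9 <= 9 (active)
  x = 0 >= 0, y = 3 >= 0. All constraints satisfied.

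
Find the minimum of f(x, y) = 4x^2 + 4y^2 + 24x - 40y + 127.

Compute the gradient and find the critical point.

f(x,y) = 4x^2 + 4y^2 + 24x - 40y + 127
df/dx = 8x + (24) = 0  =>  x = -3
df/dy = 8y + (-40) = 0  =>  y = 5
f(-3, 5) = 4*(-3)^2 + 4*(5)^2 + 24*(-3) + -40*(5) + 127 = -9
Hessian is diagonal with entries 8, 8 > 0, so this is a minimum.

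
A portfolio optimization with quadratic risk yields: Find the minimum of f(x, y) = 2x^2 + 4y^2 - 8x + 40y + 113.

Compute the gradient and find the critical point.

f(x,y) = 2x^2 + 4y^2 - 8x + 40y + 113
df/dx = 4x + (-8) = 0  =>  x = 2
df/dy = 8y + (40) = 0  =>  y = -5
f(2, -5) = 2*(2)^2 + 4*(-5)^2 + -8*(2) + 40*(-5) + 113 = 5
Hessian is diagonal with entries 4, 8 > 0, so this is a minimum.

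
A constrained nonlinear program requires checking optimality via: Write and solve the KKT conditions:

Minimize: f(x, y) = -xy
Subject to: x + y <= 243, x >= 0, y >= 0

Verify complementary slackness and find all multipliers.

Problem: min -xy s.t. x + y <= 243 (multiplier lambda), x >= 0 (mu_x), y >= 0 (mu_y)
KKT stationarity: -y + lambda - mu_x = 0, -x + lambda - mu_y = 0, with lambda, mu_x, mu_y >= 0
Complementary slackness: lambda*(x + y - 243) = 0, mu_x*x = 0, mu_y*y = 0
If lambda = 0: y = -mu_x <= 0 and x = -mu_y <= 0 force x = y = 0 with f = 0; but x = y = 243/2 is feasible with f = -59049/4 < 0, so this is not the minimum. Hence lambda > 0 and x + y = 243.
Try x > 0, y > 0 (so mu_x = mu_y = 0): y = lambda, x = lambda => x = y = lambda
x + y = 243 => 2*lambda = 243 => lambda = 243/2
x* = y* = 243/2 > 0, consistent with mu_x = mu_y = 0.
(Any feasible point with x = 0 or y = 0 has f = 0 > -59049/4, so the minimum is not on those boundaries.)
min(-xy) = -59049/4 (i.e. max xy = 59049/4)
Multipliers: lambda = 243/2, mu_x = 0, mu_y = 0
Complementary slackness: lambda*(x + y - 243) = 243/2*(243/2 + 243/2 - 243) = 0, mu_x*x = 0*243/2 = 0, mu_y*y = 0*243/2 = 0. Satisfied.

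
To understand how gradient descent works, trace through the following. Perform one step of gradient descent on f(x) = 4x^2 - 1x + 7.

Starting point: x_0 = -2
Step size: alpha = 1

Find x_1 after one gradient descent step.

f(x) = 4x^2 - 1x + 7
f'(x) = 8x - 1
f'(-2) = 8*-2 + (-1) = -17
x_1 = x_0 - alpha * f'(x_0) = -2 - 1 * -17 = 15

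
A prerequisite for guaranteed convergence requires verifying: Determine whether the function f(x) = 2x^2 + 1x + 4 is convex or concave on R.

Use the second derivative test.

f(x) = 2x^2 + 1x + 4
f'(x) = 4x + 1
f''(x) = 4
Since f''(x) = 4 > 0 for all x, f is convex on R.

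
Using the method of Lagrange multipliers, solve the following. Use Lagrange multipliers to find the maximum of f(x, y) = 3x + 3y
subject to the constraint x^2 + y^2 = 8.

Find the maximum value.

Set up Lagrange conditions: grad f = lambda * grad g
  3 = 2*lambda*x
  3 = 2*lambda*y
From these: x/y = 3/3, so x = 3t, y = 3t for some t.
Substitute into constraint: (3t)^2 + (3t)^2 = 8
  t^2 * 18 = 8
  t = sqrt(8/18)
Maximum = 3*x + 3*y = (3^2 + 3^2)*t = 18 * sqrt(8/18) = 12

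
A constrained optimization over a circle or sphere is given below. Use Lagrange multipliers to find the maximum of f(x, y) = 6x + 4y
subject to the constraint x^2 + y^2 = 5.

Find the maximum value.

Set up Lagrange conditions: grad f = lambda * grad g
  6 = 2*lambda*x
  4 = 2*lambda*y
From these: x/y = 6/4, so x = 6t, y = 4t for some t.
Substitute into constraint: (6t)^2 + (4t)^2 = 5
  t^2 * 52 = 5
  t = sqrt(5/52)
Maximum = 6*x + 4*y = (6^2 + 4^2)*t = 52 * sqrt(5/52) = sqrt(260)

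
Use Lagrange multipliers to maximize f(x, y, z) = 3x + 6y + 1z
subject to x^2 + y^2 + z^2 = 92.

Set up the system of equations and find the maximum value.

Lagrange conditions: 3 = 2*lambda*x, 6 = 2*lambda*y, 1 = 2*lambda*z
So x:3 = y:6 = z:1, i.e. x = 3t, y = 6t, z = 1t
Constraint: t^2*(3^2 + 6^2 + 1^2) = 92
  t^2 * 46 = 92  =>  t = sqrt(2)
Maximum = 3*3t + 6*6t + 1*1t = 46*sqrt(2) = sqrt(4232)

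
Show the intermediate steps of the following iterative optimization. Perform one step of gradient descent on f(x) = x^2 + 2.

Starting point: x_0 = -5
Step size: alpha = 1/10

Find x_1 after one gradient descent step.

f(x) = x^2 + 2
f'(x) = 2x + 0
f'(-5) = 2*-5 + (0) = -10
x_1 = x_0 - alpha * f'(x_0) = -5 - 1/10 * -10 = -4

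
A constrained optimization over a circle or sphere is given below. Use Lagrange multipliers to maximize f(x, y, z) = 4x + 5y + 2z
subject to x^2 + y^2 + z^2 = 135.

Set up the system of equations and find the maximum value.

Lagrange conditions: 4 = 2*lambda*x, 5 = 2*lambda*y, 2 = 2*lambda*z
So x:4 = y:5 = z:2, i.e. x = 4t, y = 5t, z = 2t
Constraint: t^2*(4^2 + 5^2 + 2^2) = 135
  t^2 * 45 = 135  =>  t = sqrt(3)
Maximum = 4*4t + 5*5t + 2*2t = 45*sqrt(3) = sqrt(6075)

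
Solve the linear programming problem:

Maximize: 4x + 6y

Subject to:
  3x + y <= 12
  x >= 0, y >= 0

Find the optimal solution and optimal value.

The feasible region has vertices at [(0, 0), (4, 0), (0, 12)].
Checking objective 4x + 6y at each vertex:
  (0, 0): 4*0 + 6*0 = 0
  (4, 0): 4*4 + 6*0 = 16
  (0, 12): 4*0 + 6*12 = 72
Maximum is 72 at (0, 12).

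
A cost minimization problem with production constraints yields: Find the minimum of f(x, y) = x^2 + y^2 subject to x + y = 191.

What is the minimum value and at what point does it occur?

Substitute y = 191 - x into f(x,y) = x^2 + y^2:
g(x) = x^2 + (191 - x)^2 = 2x^2 - 382x + 36481
g'(x) = 4x - 382 = 0  =>  x = 191/2
y = 191 - 191/2 = 191/2
Minimum value = (191/2)^2 + (191/2)^2 = 36481/2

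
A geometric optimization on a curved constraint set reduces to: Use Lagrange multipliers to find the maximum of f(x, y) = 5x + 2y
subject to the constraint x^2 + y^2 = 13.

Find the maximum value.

Set up Lagrange conditions: grad f = lambda * grad g
  5 = 2*lambda*x
  2 = 2*lambda*y
From these: x/y = 5/2, so x = 5t, y = 2t for some t.
Substitute into constraint: (5t)^2 + (2t)^2 = 13
  t^2 * 29 = 13
  t = sqrt(13/29)
Maximum = 5*x + 2*y = (5^2 + 2^2)*t = 29 * sqrt(13/29) = sqrt(377)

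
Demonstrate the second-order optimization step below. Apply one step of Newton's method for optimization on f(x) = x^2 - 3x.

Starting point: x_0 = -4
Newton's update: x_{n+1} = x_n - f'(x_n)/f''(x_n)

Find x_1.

f(x) = x^2 - 3x
f'(x) = 2x + (-3), f''(x) = 2
Newton step: x_1 = x_0 - f'(x_0)/f''(x_0)
f'(-4) = -11
x_1 = -4 - -11/2 = 3/2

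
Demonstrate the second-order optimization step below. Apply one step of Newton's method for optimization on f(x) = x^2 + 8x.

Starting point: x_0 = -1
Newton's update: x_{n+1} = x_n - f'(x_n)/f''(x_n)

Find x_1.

f(x) = x^2 + 8x
f'(x) = 2x + (8), f''(x) = 2
Newton step: x_1 = x_0 - f'(x_0)/f''(x_0)
f'(-1) = 6
x_1 = -1 - 6/2 = -4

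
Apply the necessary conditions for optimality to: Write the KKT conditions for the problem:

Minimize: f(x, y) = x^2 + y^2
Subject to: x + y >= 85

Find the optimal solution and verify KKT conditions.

KKT conditions for min x^2 + y^2 s.t. x + y >= 85:
Stationarity: 2x = mu, 2y = mu
So x = y = mu/2.
Complementary slackness: mu*(x + y - 85) = 0
Primal feasibility: x + y >= 85; dual feasibility: mu >= 0
If mu = 0 then x = y = 0, but 0 + 0 < 85 is infeasible, so the constraint is active.
Constraint active: x + y = 2*(mu/2) = 85 => mu = 85
x = y = 85/2, f = 7225/2
Verify: stationarity 2*(85/2) = 85 = mu; primal 85/2 + 85/2 = 85 >= 85; dual mu = 85 >= 0; complementary slackness 85*(85 - 85) = 0. All KKT conditions hold.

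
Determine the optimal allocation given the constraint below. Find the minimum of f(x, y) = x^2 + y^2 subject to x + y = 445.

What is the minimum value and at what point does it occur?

Substitute y = 445 - x into f(x,y) = x^2 + y^2:
g(x) = x^2 + (445 - x)^2 = 2x^2 - 890x + 198025
g'(x) = 4x - 890 = 0  =>  x = 445/2
y = 445 - 445/2 = 445/2
Minimum value = (445/2)^2 + (445/2)^2 = 198025/2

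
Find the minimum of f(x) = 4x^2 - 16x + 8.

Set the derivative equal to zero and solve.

f(x) = 4x^2 - 16x + 8
f'(x) = 8x + (-16) = 0
x = 16/8 = 2
f(2) = -8
Since f''(x) = 8 > 0, this is a minimum.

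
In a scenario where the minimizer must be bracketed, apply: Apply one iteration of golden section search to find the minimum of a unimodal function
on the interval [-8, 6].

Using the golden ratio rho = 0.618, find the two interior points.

Golden section search on [-8, 6].
Golden ratio rho = 0.618 (approx).
Interior points:
  x_1 = -8 + (1-0.618)*14 = -2.6520
  x_2 = -8 + 0.618*14 = 0.6520
Compare f(x_1) and f(x_2) to determine which subinterval to keep.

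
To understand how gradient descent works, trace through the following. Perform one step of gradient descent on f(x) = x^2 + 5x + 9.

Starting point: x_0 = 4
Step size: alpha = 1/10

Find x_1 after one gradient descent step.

f(x) = x^2 + 5x + 9
f'(x) = 2x + 5
f'(4) = 2*4 + (5) = 13
x_1 = x_0 - alpha * f'(x_0) = 4 - 1/10 * 13 = 27/10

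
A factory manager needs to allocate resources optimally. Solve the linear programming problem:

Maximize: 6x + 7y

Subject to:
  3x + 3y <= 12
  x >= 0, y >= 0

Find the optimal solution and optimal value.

The feasible region has vertices at [(0, 0), (4, 0), (0, 4)].
Checking objective 6x + 7y at each vertex:
  (0, 0): 6*0 + 7*0 = 0
  (4, 0): 6*4 + 7*0 = 24
  (0, 4): 6*0 + 7*4 = 28
Maximum is 28 at (0, 4).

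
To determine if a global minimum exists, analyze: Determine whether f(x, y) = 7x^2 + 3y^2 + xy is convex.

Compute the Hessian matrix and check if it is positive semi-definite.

f(x,y) = 7x^2 + 3y^2 + xy
Hessian H = [[14, 1], [1, 6]]
trace(H) = 20, det(H) = 83
Eigenvalues: (20 +/- sqrt(68)) / 2 = 14.12, 5.877
Since both eigenvalues > 0, f is convex.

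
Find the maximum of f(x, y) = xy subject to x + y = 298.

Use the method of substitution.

Substitute y = 298 - x into f(x,y) = xy:
g(x) = x(298 - x) = 298x - x^2
g'(x) = 298 - 2x = 0  =>  x = 149
y = 298 - 149 = 149
Maximum value = 149 * 149 = 22201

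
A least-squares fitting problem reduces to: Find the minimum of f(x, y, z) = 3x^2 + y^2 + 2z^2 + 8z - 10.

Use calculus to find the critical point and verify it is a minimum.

f(x,y,z) = 3x^2 + y^2 + 2z^2 + 8z - 10
df/dx = 6x + (0) = 0 => x = 0
df/dy = 2y + (0) = 0 => y = 0
df/dz = 4z + (8) = 0 => z = -2
f(0,0,-2) = 3*(0)^2 + 1*(0)^2 + 2*(-2)^2 + 8*(-2) + -10 = -18
Hessian is diagonal with entries 6, 2, 4 > 0, confirmed minimum.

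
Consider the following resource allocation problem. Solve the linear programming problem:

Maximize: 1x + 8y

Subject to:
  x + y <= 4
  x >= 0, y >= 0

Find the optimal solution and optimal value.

The feasible region has vertices at [(0, 0), (4, 0), (0, 4)].
Checking objective 1x + 8y at each vertex:
  (0, 0): 1*0 + 8*0 = 0
  (4, 0): 1*4 + 8*0 = 4
  (0, 4): 1*0 + 8*4 = 32
Maximum is 32 at (0, 4).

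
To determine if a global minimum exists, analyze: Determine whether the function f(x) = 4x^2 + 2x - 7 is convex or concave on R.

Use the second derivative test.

f(x) = 4x^2 + 2x - 7
f'(x) = 8x + 2
f''(x) = 8
Since f''(x) = 8 > 0 for all x, f is convex on R.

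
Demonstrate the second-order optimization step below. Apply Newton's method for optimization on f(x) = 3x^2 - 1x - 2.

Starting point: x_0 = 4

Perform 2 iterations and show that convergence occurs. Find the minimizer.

f(x) = 3x^2 - 1x - 2, f'(x) = 6x + (-1), f''(x) = 6
Step 1: f'(4) = 23, x_1 = 4 - 23/6 = 1/6
Step 2: f'(1/6) = 0, x_2 = 1/6 (converged)
Newton's method converges in 1 step for quadratics.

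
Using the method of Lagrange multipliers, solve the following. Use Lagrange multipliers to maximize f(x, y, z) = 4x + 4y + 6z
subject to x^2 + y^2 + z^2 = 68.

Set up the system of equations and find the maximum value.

Lagrange conditions: 4 = 2*lambda*x, 4 = 2*lambda*y, 6 = 2*lambda*z
So x:4 = y:4 = z:6, i.e. x = 4t, y = 4t, z = 6t
Constraint: t^2*(4^2 + 4^2 + 6^2) = 68
  t^2 * 68 = 68  =>  t = sqrt(1)
Maximum = 4*4t + 4*4t + 6*6t = 68*sqrt(1) = 68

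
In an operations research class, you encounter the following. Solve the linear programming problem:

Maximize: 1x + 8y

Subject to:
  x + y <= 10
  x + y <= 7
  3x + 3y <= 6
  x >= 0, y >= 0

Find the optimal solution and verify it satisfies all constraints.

Feasible vertices: (0, 0), (0, 2), (2, 0)
Objective 1x + 8y at each vertex:
  (0, 0): 0
  (0, 2): 16
  (2, 0): 2
Maximum is 16 at (0, 2).
Verify constraints at (x, y) = (0, 2):
  1*0 + 1*2 = 2 <= 10
  1*0 + 1*2 = 2 <= 7
  3*0 + 3*2 = 6 <= 6 (active)
  x = 0 >= 0, y = 2 >= 0. All constraints satisfied.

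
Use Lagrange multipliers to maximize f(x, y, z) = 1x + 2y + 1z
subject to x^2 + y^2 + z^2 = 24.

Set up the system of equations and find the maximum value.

Lagrange conditions: 1 = 2*lambda*x, 2 = 2*lambda*y, 1 = 2*lambda*z
So x:1 = y:2 = z:1, i.e. x = 1t, y = 2t, z = 1t
Constraint: t^2*(1^2 + 2^2 + 1^2) = 24
  t^2 * 6 = 24  =>  t = sqrt(4)
Maximum = 1*1t + 2*2t + 1*1t = 6*sqrt(4) = 12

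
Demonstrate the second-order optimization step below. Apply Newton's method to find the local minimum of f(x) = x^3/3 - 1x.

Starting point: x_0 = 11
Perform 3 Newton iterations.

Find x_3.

f(x) = x^3/3 - 1x
f'(x) = x^2 - 1, f''(x) = 2x
Newton update: x_{n+1} = x_n - (x_n^2 - 1)/(2*x_n)
Step 1: x_0 = 11, f'=120, f''=22, x_1 = 61/11
Step 2: x_1 = 61/11, f'=3600/121, f''=122/11, x_2 = 1921/671
Step 3: x_2 = 1921/671, f'=3240000/450241, f''=3842/671, x_3 = 2070241/1288991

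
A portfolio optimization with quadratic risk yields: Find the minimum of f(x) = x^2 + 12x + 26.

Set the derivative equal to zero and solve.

f(x) = x^2 + 12x + 26
f'(x) = 2x + (12) = 0
x = -12/2 = -6
f(-6) = -10
Since f''(x) = 2 > 0, this is a minimum.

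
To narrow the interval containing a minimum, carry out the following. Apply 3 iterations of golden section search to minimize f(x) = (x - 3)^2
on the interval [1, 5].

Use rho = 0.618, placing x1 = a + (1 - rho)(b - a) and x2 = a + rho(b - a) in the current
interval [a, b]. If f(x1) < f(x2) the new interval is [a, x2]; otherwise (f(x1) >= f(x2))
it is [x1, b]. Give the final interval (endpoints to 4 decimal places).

Golden section search for min of f(x) = (x - 3)^2 on [1, 5].
Each step: x1 = a + (1 - rho)(b - a), x2 = a + rho(b - a); if f(x1) < f(x2) keep [a, x2], otherwise keep [x1, b].
Step 1: [1.0000, 5.0000], x1=2.5280 (f=0.2228), x2=3.4720 (f=0.2228); f(x1) = f(x2) (tie, not '<') => keep [2.5280, 5.0000]
Step 2: [2.5280, 5.0000], x1=3.4723 (f=0.2231), x2=4.0557 (f=1.1145); f(x1) < f(x2) => keep [2.5280, 4.0557]
Step 3: [2.5280, 4.0557], x1=3.1116 (f=0.0125), x2=3.4721 (f=0.2229); f(x1) < f(x2) => keep [2.5280, 3.4721]
Final interval: [2.5280, 3.4721]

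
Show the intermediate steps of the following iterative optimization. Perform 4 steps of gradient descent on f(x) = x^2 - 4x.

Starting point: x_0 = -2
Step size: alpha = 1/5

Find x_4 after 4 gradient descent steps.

f(x) = x^2 - 4x, f'(x) = 2x + (-4)
Step 1: f'(-2) = -8, x_1 = -2 - 1/5 * -8 = -2/5
Step 2: f'(-2/5) = -24/5, x_2 = -2/5 - 1/5 * -24/5 = 14/25
Step 3: f'(14/25) = -72/25, x_3 = 14/25 - 1/5 * -72/25 = 142/125
Step 4: f'(142/125) = -216/125, x_4 = 142/125 - 1/5 * -216/125 = 926/625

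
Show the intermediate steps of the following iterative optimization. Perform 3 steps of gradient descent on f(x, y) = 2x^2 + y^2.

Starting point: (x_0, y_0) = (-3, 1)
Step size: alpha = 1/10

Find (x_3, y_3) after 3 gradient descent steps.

f(x,y) = 2x^2 + y^2
grad_x = 4x + 0y, grad_y = 2y + 0x
Step 1: grad = (-12, 2), (-9/5, 4/5)
Step 2: grad = (-36/5, 8/5), (-27/25, 16/25)
Step 3: grad = (-108/25, 32/25), (-81/125, 64/125)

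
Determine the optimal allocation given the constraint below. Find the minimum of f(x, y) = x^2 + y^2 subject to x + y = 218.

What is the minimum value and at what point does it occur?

Substitute y = 218 - x into f(x,y) = x^2 + y^2:
g(x) = x^2 + (218 - x)^2 = 2x^2 - 436x + 47524
g'(x) = 4x - 436 = 0  =>  x = 109
y = 218 - 109 = 109
Minimum value = 109^2 + 109^2 = 23762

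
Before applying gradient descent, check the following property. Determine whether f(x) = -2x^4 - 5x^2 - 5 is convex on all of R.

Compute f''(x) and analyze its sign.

f(x) = -2x^4 - 5x^2 - 5
f'(x) = -8x^3 + -10x
f''(x) = -24x^2 + -10
f''(x) = -24x^2 + -10 <= -10 < 0 for all x
Therefore, f is concave on R.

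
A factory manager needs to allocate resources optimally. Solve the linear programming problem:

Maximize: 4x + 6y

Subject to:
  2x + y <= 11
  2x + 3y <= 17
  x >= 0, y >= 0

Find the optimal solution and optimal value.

Feasible vertices: (0, 0), (0, 17/3), (4, 3), (11/2, 0)
Objective 4x + 6y at each:
  (0, 0): 0
  (0, 17/3): 34
  (4, 3): 34
  (11/2, 0): 22
Maximum is 34 at (0, 17/3).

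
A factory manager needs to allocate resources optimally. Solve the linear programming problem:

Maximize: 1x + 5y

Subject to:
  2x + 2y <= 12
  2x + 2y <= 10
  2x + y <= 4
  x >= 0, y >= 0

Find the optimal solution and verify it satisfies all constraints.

Feasible vertices: (0, 0), (0, 4), (2, 0)
Objective 1x + 5y at each vertex:
  (0, 0): 0
  (0, 4): 20
  (2, 0): 2
Maximum is 20 at (0, 4).
Verify constraints at (x, y) = (0, 4):
  2*0 + 2*4 = 8 <= 12
  2*0 + 2*4 = 8 <= 10
  2*0 + 1*4 = 4 <= 4 (active)
  x = 0 >= 0, y = 4 >= 0. All constraints satisfied.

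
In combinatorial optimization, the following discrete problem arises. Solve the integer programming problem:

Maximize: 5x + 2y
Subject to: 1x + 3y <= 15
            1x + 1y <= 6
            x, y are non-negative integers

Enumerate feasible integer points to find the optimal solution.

Constraint 1: 1x + 3y <= 15
Constraint 2: 1x + 1y <= 6
Feasible x range (need y >= 0): 0 <= x <= min(15/1, 6/1) => x in {0, ..., 6}.
Enumerate feasible integer points row by row (the coefficient of y is 2 > 0, so for each x the largest feasible y gives the best value):
  x = 0: y <= min((15 - 1*0)/3, (6 - 1*0)/1) => y in {0, ..., 5}; best 5*0 + 2*5 = 10
  x = 1: y <= min((15 - 1*1)/3, (6 - 1*1)/1) => y in {0, ..., 4}; best 5*1 + 2*4 = 13
  x = 2: y <= min((15 - 1*2)/3, (6 - 1*2)/1) => y in {0, ..., 4}; best 5*2 + 2*4 = 18
  x = 3: y <= min((15 - 1*3)/3, (6 - 1*3)/1) => y in {0, ..., 3}; best 5*3 + 2*3 = 21
  x = 4: y <= min((15 - 1*4)/3, (6 - 1*4)/1) => y in {0, ..., 2}; best 5*4 + 2*2 = 24
  x = 5: y <= min((15 - 1*5)/3, (6 - 1*5)/1) => y in {0, ..., 1}; best 5*5 + 2*1 = 27
  x = 6: y <= min((15 - 1*6)/3, (6 - 1*6)/1) => y in {0}; best 5*6 + 2*0 = 30
The maximum 5x + 2y = 30 is achieved at x = 6, y = 0.
Check: 1*6 + 3*0 = 6 <= 15 and 1*6 + 1*0 = 6 <= 6.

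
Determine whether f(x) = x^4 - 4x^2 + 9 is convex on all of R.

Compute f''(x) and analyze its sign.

f(x) = x^4 - 4x^2 + 9
f'(x) = 4x^3 + -8x
f''(x) = 12x^2 + -8
f''(0) = -8 < 0, so not convex near x = 0
Therefore, f is not globally convex on R.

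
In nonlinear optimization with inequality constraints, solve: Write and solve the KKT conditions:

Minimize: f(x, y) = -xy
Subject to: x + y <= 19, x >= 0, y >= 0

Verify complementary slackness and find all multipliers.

Problem: min -xy s.t. x + y <= 19 (multiplier lambda), x >= 0 (mu_x), y >= 0 (mu_y)
KKT stationarity: -y + lambda - mu_x = 0, -x + lambda - mu_y = 0, with lambda, mu_x, mu_y >= 0
Complementary slackness: lambda*(x + y - 19) = 0, mu_x*x = 0, mu_y*y = 0
If lambda = 0: y = -mu_x <= 0 and x = -mu_y <= 0 force x = y = 0 with f = 0; but x = y = 19/2 is feasible with f = -361/4 < 0, so this is not the minimum. Hence lambda > 0 and x + y = 19.
Try x > 0, y > 0 (so mu_x = mu_y = 0): y = lambda, x = lambda => x = y = lambda
x + y = 19 => 2*lambda = 19 => lambda = 19/2
x* = y* = 19/2 > 0, consistent with mu_x = mu_y = 0.
(Any feasible point with x = 0 or y = 0 has f = 0 > -361/4, so the minimum is not on those boundaries.)
min(-xy) = -361/4 (i.e. max xy = 361/4)
Multipliers: lambda = 19/2, mu_x = 0, mu_y = 0
Complementary slackness: lambda*(x + y - 19) = 19/2*(19/2 + 19/2 - 19) = 0, mu_x*x = 0*19/2 = 0, mu_y*y = 0*19/2 = 0. Satisfied.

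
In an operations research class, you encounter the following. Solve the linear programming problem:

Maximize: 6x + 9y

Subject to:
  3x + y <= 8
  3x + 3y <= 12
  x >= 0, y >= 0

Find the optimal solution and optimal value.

Feasible vertices: (0, 0), (0, 4), (2, 2), (8/3, 0)
Objective 6x + 9y at each:
  (0, 0): 0
  (0, 4): 36
  (2, 2): 30
  (8/3, 0): 16
Maximum is 36 at (0, 4).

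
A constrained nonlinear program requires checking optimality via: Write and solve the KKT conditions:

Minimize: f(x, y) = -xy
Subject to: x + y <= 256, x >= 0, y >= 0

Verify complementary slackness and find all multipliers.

Problem: min -xy s.t. x + y <= 256 (multiplier lambda), x >= 0 (mu_x), y >= 0 (mu_y)
KKT stationarity: -y + lambda - mu_x = 0, -x + lambda - mu_y = 0, with lambda, mu_x, mu_y >= 0
Complementary slackness: lambda*(x + y - 256) = 0, mu_x*x = 0, mu_y*y = 0
If lambda = 0: y = -mu_x <= 0 and x = -mu_y <= 0 force x = y = 0 with f = 0; but x = y = 128 is feasible with f = -16384 < 0, so this is not the minimum. Hence lambda > 0 and x + y = 256.
Try x > 0, y > 0 (so mu_x = mu_y = 0): y = lambda, x = lambda => x = y = lambda
x + y = 256 => 2*lambda = 256 => lambda = 128
x* = y* = 128 > 0, consistent with mu_x = mu_y = 0.
(Any feasible point with x = 0 or y = 0 has f = 0 > -16384, so the minimum is not on those boundaries.)
min(-xy) = -16384 (i.e. max xy = 16384)
Multipliers: lambda = 128, mu_x = 0, mu_y = 0
Complementary slackness: lambda*(x + y - 256) = 128*(128 + 128 - 256) = 0, mu_x*x = 0*128 = 0, mu_y*y = 0*128 = 0. Satisfied.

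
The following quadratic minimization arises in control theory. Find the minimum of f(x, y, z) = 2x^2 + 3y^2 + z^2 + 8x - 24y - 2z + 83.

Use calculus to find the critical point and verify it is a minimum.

f(x,y,z) = 2x^2 + 3y^2 + z^2 + 8x - 24y - 2z + 83
df/dx = 4x + (8) = 0 => x = -2
df/dy = 6y + (-24) = 0 => y = 4
df/dz = 2z + (-2) = 0 => z = 1
f(-2,4,1) = 2*(-2)^2 + 3*(4)^2 + 1*(1)^2 + 8*(-2) + -24*(4) + -2*(1) + 83 = 26
Hessian is diagonal with entries 4, 6, 2 > 0, confirmed minimum.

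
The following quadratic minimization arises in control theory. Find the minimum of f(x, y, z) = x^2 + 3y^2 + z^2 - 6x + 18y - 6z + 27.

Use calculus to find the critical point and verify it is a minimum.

f(x,y,z) = x^2 + 3y^2 + z^2 - 6x + 18y - 6z + 27
df/dx = 2x + (-6) = 0 => x = 3
df/dy = 6y + (18) = 0 => y = -3
df/dz = 2z + (-6) = 0 => z = 3
f(3,-3,3) = 1*(3)^2 + 3*(-3)^2 + 1*(3)^2 + -6*(3) + 18*(-3) + -6*(3) + 27 = -18
Hessian is diagonal with entries 2, 6, 2 > 0, confirmed minimum.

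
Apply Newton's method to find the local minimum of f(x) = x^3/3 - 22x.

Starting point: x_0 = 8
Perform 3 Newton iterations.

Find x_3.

f(x) = x^3/3 - 22x
f'(x) = x^2 - 22, f''(x) = 2x
Newton update: x_{n+1} = x_n - (x_n^2 - 22)/(2*x_n)
Step 1: x_0 = 8, f'=42, f''=16, x_1 = 43/8
Step 2: x_1 = 43/8, f'=441/64, f''=43/4, x_2 = 3257/688
Step 3: x_2 = 3257/688, f'=194481/473344, f''=3257/344, x_3 = 21021617/4481632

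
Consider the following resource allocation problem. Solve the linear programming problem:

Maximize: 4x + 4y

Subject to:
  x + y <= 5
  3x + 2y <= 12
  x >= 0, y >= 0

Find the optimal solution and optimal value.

Feasible vertices: (0, 0), (0, 5), (2, 3), (4, 0)
Objective 4x + 4y at each:
  (0, 0): 0
  (0, 5): 20
  (2, 3): 20
  (4, 0): 16
Maximum is 20 at (0, 5).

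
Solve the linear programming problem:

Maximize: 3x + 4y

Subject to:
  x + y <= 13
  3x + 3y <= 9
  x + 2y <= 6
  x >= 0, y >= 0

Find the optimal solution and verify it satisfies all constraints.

Feasible vertices: (0, 0), (0, 3), (3, 0)
Objective 3x + 4y at each vertex:
  (0, 0): 0
  (0, 3): 12
  (3, 0): 9
Maximum is 12 at (0, 3).
Verify constraints at (x, y) = (0, 3):
  1*0 + 1*3 = 3 <= 13
  3*0 + 3*3 = 9 <= 9 (active)
  1*0 + 2*3 = 6 <= 6 (active)
  x = 0 >= 0, y = 3 >= 0. All constraints satisfied.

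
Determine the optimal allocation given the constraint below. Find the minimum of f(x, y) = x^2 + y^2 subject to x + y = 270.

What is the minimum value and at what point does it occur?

Substitute y = 270 - x into f(x,y) = x^2 + y^2:
g(x) = x^2 + (270 - x)^2 = 2x^2 - 540x + 72900
g'(x) = 4x - 540 = 0  =>  x = 135
y = 270 - 135 = 135
Minimum value = 135^2 + 135^2 = 36450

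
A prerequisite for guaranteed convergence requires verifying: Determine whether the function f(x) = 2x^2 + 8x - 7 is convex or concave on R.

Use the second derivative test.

f(x) = 2x^2 + 8x - 7
f'(x) = 4x + 8
f''(x) = 4
Since f''(x) = 4 > 0 for all x, f is convex on R.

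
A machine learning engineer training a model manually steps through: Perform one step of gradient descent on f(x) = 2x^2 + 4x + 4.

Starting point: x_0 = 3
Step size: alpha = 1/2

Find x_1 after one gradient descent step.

f(x) = 2x^2 + 4x + 4
f'(x) = 4x + 4
f'(3) = 4*3 + (4) = 16
x_1 = x_0 - alpha * f'(x_0) = 3 - 1/2 * 16 = -5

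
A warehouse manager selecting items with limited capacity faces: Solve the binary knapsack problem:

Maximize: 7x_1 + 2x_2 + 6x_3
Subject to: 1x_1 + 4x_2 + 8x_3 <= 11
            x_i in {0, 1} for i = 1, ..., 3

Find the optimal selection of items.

Items: item 1 (v=7, w=1), item 2 (v=2, w=4), item 3 (v=6, w=8)
Capacity: 11
Checking all 8 subsets (w = total weight, v = total value):
  {}: w = 0, v = 0
  {1}: w = 1, v = 7
  {2}: w = 4, v = 2
  {3}: w = 8, v = 6
  {1, 2}: w = 5, v = 9
  {1, 3}: w = 9, v = 13
  {2, 3}: w = 12 > 11, infeasible
  {1, 2, 3}: w = 13 > 11, infeasible
Best feasible subset: items [1, 3]
Total weight: 9 <= 11, total value: 13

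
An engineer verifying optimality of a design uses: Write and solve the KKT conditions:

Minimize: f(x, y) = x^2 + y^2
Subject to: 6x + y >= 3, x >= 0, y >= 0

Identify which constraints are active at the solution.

KKT conditions for min x^2 + y^2 s.t. 6x + 1y >= 3, x >= 0, y >= 0:
Stationarity: 2x = mu*6 + mu_x, 2y = mu*1 + mu_y, with mu, mu_x, mu_y >= 0
Complementary slackness: mu*(6x + y - 3) = 0, mu_x*x = 0, mu_y*y = 0
(0, 0) is infeasible (6*0 + 1*0 < 3), so if mu = 0 stationarity would force x = mu_x/2 >= 0, y = mu_y/2 >= 0 with mu_x*x = mu_y*y = 0, i.e. x = y = 0: contradiction. Hence mu > 0 and 6x + y = 3 is active.
Try x > 0, y > 0 (so mu_x = mu_y = 0): x = 6*mu/2, y = 1*mu/2
Substitute: 6*(6*mu/2) + 1*(1*mu/2) = 3
  mu*37/2 = 3 => mu = 6/37
x* = 18/37 > 0, y* = 3/37 > 0, consistent with mu_x = mu_y = 0.
f is convex and the constraints are linear, so this KKT point is the global minimum.
f* = 9/37
Active constraints: 6x + y >= 3 (holds with equality, mu = 6/37 > 0); x >= 0 and y >= 0 are inactive (mu_x = mu_y = 0).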